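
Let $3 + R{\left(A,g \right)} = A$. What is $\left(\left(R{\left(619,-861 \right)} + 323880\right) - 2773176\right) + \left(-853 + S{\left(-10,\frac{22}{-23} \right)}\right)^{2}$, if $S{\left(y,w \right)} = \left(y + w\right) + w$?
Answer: $- \frac{899620271}{529} \approx -1.7006 \cdot 10^{6}$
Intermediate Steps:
$R{\left(A,g \right)} = -3 + A$
$S{\left(y,w \right)} = y + 2 w$ ($S{\left(y,w \right)} = \left(w + y\right) + w = y + 2 w$)
$\left(\left(R{\left(619,-861 \right)} + 323880\right) - 2773176\right) + \left(-853 + S{\left(-10,\frac{22}{-23} \right)}\right)^{2} = \left(\left(\left(-3 + 619\right) + 323880\right) - 2773176\right) + \left(-853 - \left(10 - 2 \frac{22}{-23}\right)\right)^{2} = \left(\left(616 + 323880\right) - 2773176\right) + \left(-853 - \left(10 - 2 \cdot 22 \left(- \frac{1}{23}\right)\right)\right)^{2} = \left(324496 - 2773176\right) + \left(-853 + \left(-10 + 2 \left(- \frac{22}{23}\right)\right)\right)^{2} = -2448680 + \left(-853 - \frac{274}{23}\right)^{2} = -2448680 + \left(- \frac{19893}{23}\right)^{2} = -2448680 + \frac{395731449}{529} = - \frac{899620271}{529}$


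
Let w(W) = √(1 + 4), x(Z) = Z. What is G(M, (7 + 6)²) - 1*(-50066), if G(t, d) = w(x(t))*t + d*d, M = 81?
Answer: 78627 + 81*√5 ≈ 78808.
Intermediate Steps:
w(W) = √5
G(t, d) = d² + t*√5 (G(t, d) = √5*t + d*d = t*√5 + d² = d² + t*√5)
G(M, (7 + 6)²) - 1*(-50066) = (((7 + 6)²)² + 81*√5) - 1*(-50066) = ((13²)² + 81*√5) + 50066 = (169² + 81*√5) + 50066 = (28561 + 81*√5) + 50066 = 78627 + 81*√5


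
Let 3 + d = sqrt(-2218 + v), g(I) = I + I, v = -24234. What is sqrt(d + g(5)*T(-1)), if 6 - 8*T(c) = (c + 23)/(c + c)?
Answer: sqrt(73 + 8*I*sqrt(6613))/2 ≈ 9.5371 + 8.5268*I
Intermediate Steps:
T(c) = 3/4 - (23 + c)/(16*c) (T(c) = 3/4 - (c + 23)/(8*(c + c)) = 3/4 - (23 + c)/(8*(2*c)) = 3/4 - (23 + c)*1/(2*c)/8 = 3/4 - (23 + c)/(16*c))
g(I) = 2*I
d = -3 + 2*I*sqrt(6613) (d = -3 + sqrt(-2218 - 24234) = -3 + sqrt(-26452) = -3 + 2*I*sqrt(6613) ≈ -3.0 + 162.64*I)
sqrt(d + g(5)*T(-1)) = sqrt((-3 + 2*I*sqrt(6613)) + (2*5)*((1/16)*(-23 + 11*(-1))/(-1))) = sqrt((-3 + 2*I*sqrt(6613)) + 10*((1/16)*(-1)*(-23 - 11))) = sqrt((-3 + 2*I*sqrt(6613)) + 10*((1/16)*(-1)*(-34))) = sqrt((-3 + 2*I*sqrt(6613)) + 10*(17/8)) = sqrt((-3 + 2*I*sqrt(6613)) + 85/4) = sqrt(73/4 + 2*I*sqrt(6613))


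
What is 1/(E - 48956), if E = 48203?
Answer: -1/753 ≈ -0.0013280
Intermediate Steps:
1/(E - 48956) = 1/(48203 - 48956) = 1/(-753) = -1/753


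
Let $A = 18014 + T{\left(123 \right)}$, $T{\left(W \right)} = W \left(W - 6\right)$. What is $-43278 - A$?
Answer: $-75683$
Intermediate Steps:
$T{\left(W \right)} = W \left(-6 + W\right)$
$A = 32405$ ($A = 18014 + 123 \left(-6 + 123\right) = 18014 + 123 \cdot 117 = 18014 + 14391 = 32405$)
$-43278 - A = -43278 - 32405 = -75683$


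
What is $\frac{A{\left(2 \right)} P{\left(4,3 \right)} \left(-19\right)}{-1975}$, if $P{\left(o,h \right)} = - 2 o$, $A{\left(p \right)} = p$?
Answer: $- \frac{304}{1975} \approx -0.15392$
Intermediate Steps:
$\frac{A{\left(2 \right)} P{\left(4,3 \right)} \left(-19\right)}{-1975} = \frac{2 \left(\left(-2\right) 4\right) \left(-19\right)}{-1975} = 2 \left(-8\right) \left(-19\right) \left(- \frac{1}{1975}\right) = \left(-16\right) \left(-19\right) \left(- \frac{1}{1975}\right) = 304 \left(- \frac{1}{1975}\right) = - \frac{304}{1975}$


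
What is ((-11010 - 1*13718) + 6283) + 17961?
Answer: -484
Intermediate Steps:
((-11010 - 1*13718) + 6283) + 17961 = ((-11010 - 13718) + 6283) + 17961 = (-24728 + 6283) + 17961 = -18445 + 17961 = -484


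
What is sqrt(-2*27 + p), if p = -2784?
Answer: I*sqrt(2838) ≈ 53.273*I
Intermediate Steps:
sqrt(-2*27 + p) = sqrt(-2*27 - 2784) = sqrt(-54 - 2784) = sqrt(-2838) = I*sqrt(2838)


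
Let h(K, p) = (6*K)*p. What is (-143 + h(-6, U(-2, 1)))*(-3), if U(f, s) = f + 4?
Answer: 645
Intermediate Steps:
U(f, s) = 4 + f
h(K, p) = 6*K*p
(-143 + h(-6, U(-2, 1)))*(-3) = (-143 + 6*(-6)*(4 - 2))*(-3) = (-143 + 6*(-6)*2)*(-3) = (-143 - 72)*(-3) = -215*(-3) = 645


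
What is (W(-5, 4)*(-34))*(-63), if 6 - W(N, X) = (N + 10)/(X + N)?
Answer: 23562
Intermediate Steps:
W(N, X) = 6 - (10 + N)/(N + X) (W(N, X) = 6 - (N + 10)/(X + N) = 6 - (10 + N)/(N + X))
(W(-5, 4)*(-34))*(-63) = (((-10 + 5*(-5) + 6*4)/(-5 + 4))*(-34))*(-63) = (((-10 - 25 + 24)/(-1))*(-34))*(-63) = (-1*(-11)*(-34))*(-63) = (11*(-34))*(-63) = -374*(-63) = 23562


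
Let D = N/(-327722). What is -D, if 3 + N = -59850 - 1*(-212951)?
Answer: 76549/163861 ≈ 0.46716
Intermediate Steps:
N = 153098 (N = -3 + (-59850 - 1*(-212951)) = -3 + (-59850 + 212951) = -3 + 153101 = 153098)
D = -76549/163861 (D = 153098/(-327722) = 153098*(-1/327722) = -76549/163861 ≈ -0.46716)
-D = -1*(-76549/163861) = 76549/163861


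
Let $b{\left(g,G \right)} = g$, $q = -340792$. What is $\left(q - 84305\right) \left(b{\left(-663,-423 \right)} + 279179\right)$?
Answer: $-118396316052$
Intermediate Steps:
$\left(q - 84305\right) \left(b{\left(-663,-423 \right)} + 279179\right) = \left(-340792 - 84305\right) \left(-663 + 279179\right) = \left(-425097\right) 278516 = -118396316052$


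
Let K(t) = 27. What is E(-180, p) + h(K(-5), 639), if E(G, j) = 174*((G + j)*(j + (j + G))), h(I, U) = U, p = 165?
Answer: -390861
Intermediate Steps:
E(G, j) = 174*(G + j)*(G + 2*j) (E(G, j) = 174*((G + j)*(j + (G + j))) = 174*((G + j)*(G + 2*j)) = 174*(G + j)*(G + 2*j))
E(-180, p) + h(K(-5), 639) = (174*(-180)**2 + 348*165**2 + 522*(-180)*165) + 639 = (174*32400 + 348*27225 - 15503400) + 639 = (5637600 + 9474300 - 15503400) + 639 = -391500 + 639 = -390861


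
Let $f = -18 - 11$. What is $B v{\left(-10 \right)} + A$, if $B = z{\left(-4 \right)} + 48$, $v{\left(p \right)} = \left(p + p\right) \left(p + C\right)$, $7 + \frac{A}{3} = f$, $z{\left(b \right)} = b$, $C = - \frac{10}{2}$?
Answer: $13092$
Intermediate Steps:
$C = -5$ ($C = \left(-10\right) \frac{1}{2} = -5$)
$f = -29$ ($f = -18 - 11 = -29$)
$A = -108$ ($A = -21 + 3 \left(-29\right) = -21 - 87 = -108$)
$v{\left(p \right)} = 2 p \left(-5 + p\right)$ ($v{\left(p \right)} = \left(p + p\right) \left(p - 5\right) = 2 p \left(-5 + p\right)$)
$B = 44$ ($B = -4 + 48 = 44$)
$B v{\left(-10 \right)} + A = 44 \cdot 2 \left(-10\right) \left(-5 - 10\right) - 108 = 44 \cdot 2 \left(-10\right) \left(-15\right) - 108 = 44 \cdot 300 - 108 = 13200 - 108 = 13092$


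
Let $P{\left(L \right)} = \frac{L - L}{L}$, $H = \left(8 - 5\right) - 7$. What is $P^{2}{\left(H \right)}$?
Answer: $0$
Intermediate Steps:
$H = -4$ ($H = 3 - 7 = -4$)
$P{\left(L \right)} = 0$ ($P{\left(L \right)} = \frac{0}{L} = 0$)
$P^{2}{\left(H \right)} = 0^{2} = 0$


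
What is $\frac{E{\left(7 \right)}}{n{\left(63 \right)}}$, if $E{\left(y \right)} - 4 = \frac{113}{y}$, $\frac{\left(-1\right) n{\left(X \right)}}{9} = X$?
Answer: $- \frac{47}{1323} \approx -0.035525$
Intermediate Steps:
$n{\left(X \right)} = - 9 X$
$E{\left(y \right)} = 4 + \frac{113}{y}$
$\frac{E{\left(7 \right)}}{n{\left(63 \right)}} = \frac{4 + \frac{113}{7}}{\left(-9\right) 63} = \frac{4 + 113 \cdot \frac{1}{7}}{-567} = \left(4 + \frac{113}{7}\right) \left(- \frac{1}{567}\right) = \frac{141}{7} \left(- \frac{1}{567}\right) = - \frac{47}{1323}$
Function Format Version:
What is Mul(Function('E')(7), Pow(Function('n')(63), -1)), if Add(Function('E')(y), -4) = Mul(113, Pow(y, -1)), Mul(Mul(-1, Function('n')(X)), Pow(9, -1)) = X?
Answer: Rational(-47, 1323) ≈ -0.035525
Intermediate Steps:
Function('n')(X) = Mul(-9, X)
Function('E')(y) = Add(4, Mul(113, Pow(y, -1)))
Mul(Function('E')(7), Pow(Function('n')(63), -1)) = Mul(Add(4, Mul(113, Pow(7, -1))), Pow(Mul(-9, 63), -1)) = Mul(Add(4, Mul(113, Rational(1, 7))), Pow(-567, -1)) = Mul(Add(4, Rational(113, 7)), Rational(-1, 567)) = Mul(Rational(141, 7), Rational(-1, 567)) = Rational(-47, 1323)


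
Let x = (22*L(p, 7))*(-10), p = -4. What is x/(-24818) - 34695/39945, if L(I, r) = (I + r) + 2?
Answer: -27237367/33045167 ≈ -0.82425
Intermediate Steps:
L(I, r) = 2 + I + r
x = -1100 (x = (22*(2 - 4 + 7))*(-10) = (22*5)*(-10) = 110*(-10) = -1100)
x/(-24818) - 34695/39945 = -1100/(-24818) - 34695/39945 = -1100*(-1/24818) - 34695*1/39945 = 550/12409 - 2313/2663 = -27237367/33045167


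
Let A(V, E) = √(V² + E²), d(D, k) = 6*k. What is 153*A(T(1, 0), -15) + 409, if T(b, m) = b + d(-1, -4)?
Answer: 409 + 153*√754 ≈ 4610.2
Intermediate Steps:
T(b, m) = -24 + b (T(b, m) = b + 6*(-4) = b - 24 = -24 + b)
A(V, E) = √(E² + V²)
153*A(T(1, 0), -15) + 409 = 153*√((-15)² + (-24 + 1)²) + 409 = 153*√(225 + (-23)²) + 409 = 153*√(225 + 529) + 409 = 153*√754 + 409 = 409 + 153*√754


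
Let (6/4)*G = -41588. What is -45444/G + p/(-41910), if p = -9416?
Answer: 73827947/39612570 ≈ 1.8638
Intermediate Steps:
G = -83176/3 (G = (⅔)*(-41588) = -83176/3 ≈ -27725.)
-45444/G + p/(-41910) = -45444/(-83176/3) - 9416/(-41910) = -45444*(-3/83176) - 9416*(-1/41910) = 34083/20794 + 428/1905 = 73827947/39612570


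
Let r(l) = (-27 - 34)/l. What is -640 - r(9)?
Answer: -5699/9 ≈ -633.22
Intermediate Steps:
r(l) = -61/l
-640 - r(9) = -640 - (-61)/9 = -640 - 1*(-61/9) = -640 + 61/9 = -5699/9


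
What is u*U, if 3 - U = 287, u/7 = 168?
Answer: -333984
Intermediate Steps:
u = 1176 (u = 7*168 = 1176)
U = -284 (U = 3 - 1*287 = 3 - 287 = -284)
u*U = 1176*(-284) = -333984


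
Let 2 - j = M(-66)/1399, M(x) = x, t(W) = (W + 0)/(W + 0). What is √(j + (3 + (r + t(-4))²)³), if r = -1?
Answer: √56851163/1399 ≈ 5.3895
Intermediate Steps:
t(W) = 1 (t(W) = W/W = 1)
j = 2864/1399 (j = 2 - (-66)/1399 = 2 - 1*(-66/1399) = 2 + 66/1399 = 2864/1399 ≈ 2.0472)
√(j + (3 + (r + t(-4))²)³) = √(2864/1399 + (3 + (-1 + 1)²)³) = √(2864/1399 + (3 + 0²)³) = √(2864/1399 + (3 + 0)³) = √(2864/1399 + 3³) = √(2864/1399 + 27) = √(40637/1399) = √56851163/1399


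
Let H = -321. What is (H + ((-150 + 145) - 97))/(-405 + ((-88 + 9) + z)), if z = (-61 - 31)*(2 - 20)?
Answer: -423/1172 ≈ -0.36092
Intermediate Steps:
z = 1656 (z = -92*(-18) = 1656)
(H + ((-150 + 145) - 97))/(-405 + ((-88 + 9) + z)) = (-321 + ((-150 + 145) - 97))/(-405 + ((-88 + 9) + 1656)) = (-321 + (-5 - 97))/(-405 + (-79 + 1656)) = (-321 - 102)/(-405 + 1577) = -423/1172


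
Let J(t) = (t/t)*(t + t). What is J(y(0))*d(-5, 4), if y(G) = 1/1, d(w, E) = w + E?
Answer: -2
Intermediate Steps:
d(w, E) = E + w
y(G) = 1
J(t) = 2*t (J(t) = 1*(2*t) = 2*t)
J(y(0))*d(-5, 4) = (2*1)*(4 - 5) = 2*(-1) = -2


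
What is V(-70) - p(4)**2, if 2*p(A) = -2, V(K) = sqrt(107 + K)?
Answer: -1 + sqrt(37) ≈ 5.0828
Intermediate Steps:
p(A) = -1 (p(A) = (1/2)*(-2) = -1)
V(-70) - p(4)**2 = sqrt(107 - 70) - 1*(-1)**2 = sqrt(37) - 1*1 = sqrt(37) - 1 = -1 + sqrt(37)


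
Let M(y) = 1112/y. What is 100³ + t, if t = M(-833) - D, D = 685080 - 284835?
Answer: 499594803/833 ≈ 5.9975e+5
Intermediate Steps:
D = 400245
t = -333405197/833 (t = 1112/(-833) - 1*400245 = 1112*(-1/833) - 400245 = -1112/833 - 400245 = -333405197/833 ≈ -4.0025e+5)
100³ + t = 100³ - 333405197/833 = 1000000 - 333405197/833 = 499594803/833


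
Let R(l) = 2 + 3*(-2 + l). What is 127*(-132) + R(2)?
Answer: -16762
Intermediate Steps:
R(l) = -4 + 3*l (R(l) = 2 + (-6 + 3*l) = -4 + 3*l)
127*(-132) + R(2) = 127*(-132) + (-4 + 3*2) = -16764 + (-4 + 6) = -16764 + 2 = -16762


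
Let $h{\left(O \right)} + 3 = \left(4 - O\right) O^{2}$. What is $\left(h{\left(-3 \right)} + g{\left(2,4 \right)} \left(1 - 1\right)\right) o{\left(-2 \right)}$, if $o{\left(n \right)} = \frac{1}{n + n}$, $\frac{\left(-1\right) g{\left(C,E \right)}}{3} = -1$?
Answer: $-15$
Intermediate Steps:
$g{\left(C,E \right)} = 3$ ($g{\left(C,E \right)} = \left(-3\right) \left(-1\right) = 3$)
$h{\left(O \right)} = -3 + O^{2} \left(4 - O\right)$ ($h{\left(O \right)} = -3 + \left(4 - O\right) O^{2} = -3 + O^{2} \left(4 - O\right)$)
$o{\left(n \right)} = \frac{1}{2 n}$
$\left(h{\left(-3 \right)} + g{\left(2,4 \right)} \left(1 - 1\right)\right) o{\left(-2 \right)} = \left(\left(-3 - \left(-3\right)^{3} + 4 \left(-3\right)^{2}\right) + 3 \left(1 - 1\right)\right) \frac{1}{2 \left(-2\right)} = \left(\left(-3 - -27 + 4 \cdot 9\right) + 3 \cdot 0\right) \frac{1}{2} \left(- \frac{1}{2}\right) = \left(\left(-3 + 27 + 36\right) + 0\right) \left(- \frac{1}{4}\right) = \left(60 + 0\right) \left(- \frac{1}{4}\right) = 60 \left(- \frac{1}{4}\right) = -15$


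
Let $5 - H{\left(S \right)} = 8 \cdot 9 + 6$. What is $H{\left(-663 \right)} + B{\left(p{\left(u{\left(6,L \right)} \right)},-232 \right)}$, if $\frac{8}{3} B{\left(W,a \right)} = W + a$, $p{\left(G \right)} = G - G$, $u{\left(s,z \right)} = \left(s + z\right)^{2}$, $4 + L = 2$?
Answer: $-160$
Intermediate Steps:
$L = -2$ ($L = -4 + 2 = -2$)
$p{\left(G \right)} = 0$
$H{\left(S \right)} = -73$ ($H{\left(S \right)} = 5 - \left(8 \cdot 9 + 6\right) = 5 - \left(72 + 6\right) = 5 - 78 = -73$)
$B{\left(W,a \right)} = \frac{3 W}{8} + \frac{3 a}{8}$ ($B{\left(W,a \right)} = \frac{3 \left(W + a\right)}{8} = \frac{3 W}{8} + \frac{3 a}{8}$)
$H{\left(-663 \right)} + B{\left(p{\left(u{\left(6,L \right)} \right)},-232 \right)} = -73 + \left(\frac{3}{8} \cdot 0 + \frac{3}{8} \left(-232\right)\right) = -73 + \left(0 - 87\right) = -73 - 87 = -160$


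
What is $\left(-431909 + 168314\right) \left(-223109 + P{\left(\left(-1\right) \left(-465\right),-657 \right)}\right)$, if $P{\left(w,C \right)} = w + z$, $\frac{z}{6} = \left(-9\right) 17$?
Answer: $58929825390$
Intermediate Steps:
$z = -918$ ($z = 6 \left(\left(-9\right) 17\right) = 6 \left(-153\right) = -918$)
$P{\left(w,C \right)} = -918 + w$ ($P{\left(w,C \right)} = w - 918 = -918 + w$)
$\left(-431909 + 168314\right) \left(-223109 + P{\left(\left(-1\right) \left(-465\right),-657 \right)}\right) = \left(-431909 + 168314\right) \left(-223109 - 453\right) = - 263595 \left(-223109 + \left(-918 + 465\right)\right) = - 263595 \left(-223109 - 453\right) = \left(-263595\right) \left(-223562\right) = 58929825390$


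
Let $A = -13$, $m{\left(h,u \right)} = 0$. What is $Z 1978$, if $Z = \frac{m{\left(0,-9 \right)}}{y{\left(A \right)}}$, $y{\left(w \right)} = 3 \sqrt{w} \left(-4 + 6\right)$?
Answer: $0$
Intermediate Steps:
$y{\left(w \right)} = 6 \sqrt{w}$ ($y{\left(w \right)} = 3 \sqrt{w} 2 = 6 \sqrt{w}$)
$Z = 0$ ($Z = \frac{0}{6 \sqrt{-13}} = \frac{0}{6 i \sqrt{13}} = 0 \left(- \frac{i \sqrt{13}}{78}\right) = 0$)
$Z 1978 = 0 \cdot 1978 = 0$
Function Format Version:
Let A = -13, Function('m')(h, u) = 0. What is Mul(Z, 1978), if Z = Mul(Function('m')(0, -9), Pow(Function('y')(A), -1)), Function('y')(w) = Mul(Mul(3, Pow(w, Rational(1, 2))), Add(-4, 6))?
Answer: 0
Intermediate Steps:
Function('y')(w) = Mul(6, Pow(w, Rational(1, 2))) (Function('y')(w) = Mul(Mul(3, Pow(w, Rational(1, 2))), 2) = Mul(6, Pow(w, Rational(1, 2))))
Z = 0 (Z = Mul(0, Pow(Mul(6, Pow(-13, Rational(1, 2))), -1)) = Mul(0, Pow(Mul(6, Mul(I, Pow(13, Rational(1, 2)))), -1)) = Mul(0, Pow(Mul(6, I, Pow(13, Rational(1, 2))), -1)) = Mul(0, Mul(Rational(-1, 78), I, Pow(13, Rational(1, 2)))) = 0)
Mul(Z, 1978) = Mul(0, 1978) = 0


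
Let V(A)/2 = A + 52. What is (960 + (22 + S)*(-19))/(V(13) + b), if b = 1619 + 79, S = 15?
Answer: 257/1828 ≈ 0.14059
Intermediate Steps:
b = 1698
V(A) = 104 + 2*A (V(A) = 2*(A + 52) = 2*(52 + A) = 104 + 2*A)
(960 + (22 + S)*(-19))/(V(13) + b) = (960 + (22 + 15)*(-19))/((104 + 2*13) + 1698) = (960 + 37*(-19))/((104 + 26) + 1698) = (960 - 703)/(130 + 1698) = 257/1828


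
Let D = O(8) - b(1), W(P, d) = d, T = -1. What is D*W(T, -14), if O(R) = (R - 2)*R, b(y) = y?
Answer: -658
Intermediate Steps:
O(R) = R*(-2 + R) (O(R) = (-2 + R)*R = R*(-2 + R))
D = 47 (D = 8*(-2 + 8) - 1*1 = 8*6 - 1 = 48 - 1 = 47)
D*W(T, -14) = 47*(-14) = -658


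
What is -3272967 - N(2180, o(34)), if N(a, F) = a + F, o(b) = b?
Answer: -3275181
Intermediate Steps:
N(a, F) = F + a
-3272967 - N(2180, o(34)) = -3272967 - (34 + 2180) = -3272967 - 1*2214 = -3272967 - 2214 = -3275181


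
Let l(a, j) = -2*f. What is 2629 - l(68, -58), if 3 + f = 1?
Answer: 2625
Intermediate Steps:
f = -2 (f = -3 + 1 = -2)
l(a, j) = 4 (l(a, j) = -2*(-2) = 4)
2629 - l(68, -58) = 2629 - 1*4 = 2629 - 4 = 2625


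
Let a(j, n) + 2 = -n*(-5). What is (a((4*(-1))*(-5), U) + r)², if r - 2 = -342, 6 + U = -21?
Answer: 227529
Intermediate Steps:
U = -27 (U = -6 - 21 = -27)
r = -340 (r = 2 - 342 = -340)
a(j, n) = -2 + 5*n (a(j, n) = -2 - n*(-5) = -2 - (-5)*n = -2 + 5*n)
(a((4*(-1))*(-5), U) + r)² = ((-2 + 5*(-27)) - 340)² = ((-2 - 135) - 340)² = (-137 - 340)² = (-477)² = 227529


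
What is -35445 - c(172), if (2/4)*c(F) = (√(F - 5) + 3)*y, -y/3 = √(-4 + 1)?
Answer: -35445 + 6*I*√3*(3 + √167) ≈ -35445.0 + 165.48*I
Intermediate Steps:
y = -3*I*√3 (y = -3*√(-4 + 1) = -3*I*√3 ≈ -5.1962*I)
c(F) = -6*I*√3*(3 + √(-5 + F)) (c(F) = 2*((√(F - 5) + 3)*(-3*I*√3)) = 2*((√(-5 + F) + 3)*(-3*I*√3)) = 2*((3 + √(-5 + F))*(-3*I*√3)) = 2*(-3*I*√3*(3 + √(-5 + F))) = -6*I*√3*(3 + √(-5 + F)))
-35445 - c(172) = -35445 - 6*I*√3*(-3 - √(-5 + 172)) = -35445 - 6*I*√3*(-3 - √167)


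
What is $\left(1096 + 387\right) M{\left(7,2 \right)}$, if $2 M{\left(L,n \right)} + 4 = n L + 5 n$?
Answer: $14830$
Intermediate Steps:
$M{\left(L,n \right)} = -2 + \frac{5 n}{2} + \frac{L n}{2}$ ($M{\left(L,n \right)} = -2 + \frac{n L + 5 n}{2} = -2 + \frac{L n + 5 n}{2} = -2 + \frac{5 n + L n}{2} = -2 + \left(\frac{5 n}{2} + \frac{L n}{2}\right) = -2 + \frac{5 n}{2} + \frac{L n}{2}$)
$\left(1096 + 387\right) M{\left(7,2 \right)} = \left(1096 + 387\right) \left(-2 + \frac{5}{2} \cdot 2 + \frac{1}{2} \cdot 7 \cdot 2\right) = 1483 \left(-2 + 5 + 7\right) = 1483 \cdot 10 = 14830$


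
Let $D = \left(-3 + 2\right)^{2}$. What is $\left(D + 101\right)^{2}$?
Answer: $10404$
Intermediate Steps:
$D = 1$ ($D = \left(-1\right)^{2} = 1$)
$\left(D + 101\right)^{2} = \left(1 + 101\right)^{2} = 102^{2} = 10404$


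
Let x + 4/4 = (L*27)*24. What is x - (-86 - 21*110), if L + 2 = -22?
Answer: -13157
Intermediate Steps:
L = -24 (L = -2 - 22 = -24)
x = -15553 (x = -1 - 24*27*24 = -1 - 648*24 = -1 - 15552 = -15553)
x - (-86 - 21*110) = -15553 - (-86 - 21*110) = -15553 - (-86 - 2310) = -15553 - 1*(-2396) = -15553 + 2396 = -13157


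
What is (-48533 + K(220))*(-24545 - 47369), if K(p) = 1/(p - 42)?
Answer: 310627956461/89 ≈ 3.4902e+9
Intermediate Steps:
K(p) = 1/(-42 + p)
(-48533 + K(220))*(-24545 - 47369) = (-48533 + 1/(-42 + 220))*(-24545 - 47369) = (-48533 + 1/178)*(-71914) = -8638873/178*(-71914) = 310627956461/89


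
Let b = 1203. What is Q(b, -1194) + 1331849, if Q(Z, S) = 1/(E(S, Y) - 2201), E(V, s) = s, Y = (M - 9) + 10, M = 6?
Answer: 2922076705/2194 ≈ 1.3318e+6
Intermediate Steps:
Y = 7 (Y = (6 - 9) + 10 = -3 + 10 = 7)
Q(Z, S) = -1/2194 (Q(Z, S) = 1/(7 - 2201) = 1/(-2194) = -1/2194)
Q(b, -1194) + 1331849 = -1/2194 + 1331849 = 2922076705/2194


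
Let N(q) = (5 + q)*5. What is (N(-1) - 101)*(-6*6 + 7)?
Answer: 2349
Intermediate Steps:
N(q) = 25 + 5*q
(N(-1) - 101)*(-6*6 + 7) = ((25 + 5*(-1)) - 101)*(-6*6 + 7) = ((25 - 5) - 101)*(-36 + 7) = (20 - 101)*(-29) = -81*(-29) = 2349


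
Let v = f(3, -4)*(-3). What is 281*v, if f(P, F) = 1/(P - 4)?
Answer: 843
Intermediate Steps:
f(P, F) = 1/(-4 + P)
v = 3 (v = -3/(-4 + 3) = -3/(-1) = -1*(-3) = 3)
281*v = 281*3 = 843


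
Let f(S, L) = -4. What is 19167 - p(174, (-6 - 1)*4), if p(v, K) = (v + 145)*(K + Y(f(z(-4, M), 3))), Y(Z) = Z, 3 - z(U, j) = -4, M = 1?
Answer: 29375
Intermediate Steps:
z(U, j) = 7 (z(U, j) = 3 - 1*(-4) = 3 + 4 = 7)
p(v, K) = (-4 + K)*(145 + v) (p(v, K) = (v + 145)*(K - 4) = (145 + v)*(-4 + K) = (-4 + K)*(145 + v))
19167 - p(174, (-6 - 1)*4) = 19167 - (-580 - 4*174 + 145*((-6 - 1)*4) + ((-6 - 1)*4)*174) = 19167 - (-580 - 696 + 145*(-7*4) - 7*4*174) = 19167 - (-580 - 696 + 145*(-28) - 28*174) = 19167 - (-580 - 696 - 4060 - 4872) = 19167 - 1*(-10208) = 19167 + 10208 = 29375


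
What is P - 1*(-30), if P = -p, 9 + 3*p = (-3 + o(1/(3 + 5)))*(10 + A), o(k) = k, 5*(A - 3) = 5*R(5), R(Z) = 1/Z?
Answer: 913/20 ≈ 45.650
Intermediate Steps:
A = 16/5 (A = 3 + (5/5)/5 = 3 + (5*(⅕))/5 = 3 + (⅕)*1 = 3 + ⅕ = 16/5 ≈ 3.2000)
p = -313/20 (p = -3 + ((-3 + 1/(3 + 5))*(10 + 16/5))/3 = -3 + ((-3 + 1/8)*(66/5))/3 = -3 + ((-3 + ⅛)*(66/5))/3 = -3 + (-23/8*66/5)/3 = -3 + (⅓)*(-759/20) = -3 - 253/20 = -313/20 ≈ -15.650)
P = 313/20 (P = -1*(-313/20) = 313/20 ≈ 15.650)
P - 1*(-30) = 313/20 - 1*(-30) = 313/20 + 30 = 913/20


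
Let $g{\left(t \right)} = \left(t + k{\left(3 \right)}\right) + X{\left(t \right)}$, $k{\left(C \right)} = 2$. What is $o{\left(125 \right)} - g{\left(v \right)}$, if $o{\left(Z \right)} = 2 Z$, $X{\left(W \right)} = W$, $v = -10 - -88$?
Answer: $92$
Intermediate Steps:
$v = 78$ ($v = -10 + 88 = 78$)
$g{\left(t \right)} = 2 + 2 t$ ($g{\left(t \right)} = \left(t + 2\right) + t = \left(2 + t\right) + t = 2 + 2 t$)
$o{\left(125 \right)} - g{\left(v \right)} = 2 \cdot 125 - \left(2 + 2 \cdot 78\right) = 250 - \left(2 + 156\right) = 250 - 158 = 92$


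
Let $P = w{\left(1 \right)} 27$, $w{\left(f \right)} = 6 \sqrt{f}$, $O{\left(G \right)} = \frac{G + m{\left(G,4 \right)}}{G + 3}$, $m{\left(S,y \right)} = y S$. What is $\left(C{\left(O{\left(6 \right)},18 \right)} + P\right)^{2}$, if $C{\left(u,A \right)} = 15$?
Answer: $31329$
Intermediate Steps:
$m{\left(S,y \right)} = S y$
$O{\left(G \right)} = \frac{5 G}{3 + G}$ ($O{\left(G \right)} = \frac{G + G 4}{G + 3} = \frac{G + 4 G}{3 + G} = \frac{5 G}{3 + G}$)
$P = 162$ ($P = 6 \sqrt{1} \cdot 27 = 6 \cdot 1 \cdot 27 = 6 \cdot 27 = 162$)
$\left(C{\left(O{\left(6 \right)},18 \right)} + P\right)^{2} = \left(15 + 162\right)^{2} = 177^{2} = 31329$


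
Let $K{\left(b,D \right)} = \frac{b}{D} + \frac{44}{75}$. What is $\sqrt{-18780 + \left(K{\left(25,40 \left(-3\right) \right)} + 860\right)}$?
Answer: $\frac{i \sqrt{64510638}}{60} \approx 133.86 i$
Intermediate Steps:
$K{\left(b,D \right)} = \frac{44}{75} + \frac{b}{D}$ ($K{\left(b,D \right)} = \frac{b}{D} + 44 \cdot \frac{1}{75} = \frac{b}{D} + \frac{44}{75} = \frac{44}{75} + \frac{b}{D}$)
$\sqrt{-18780 + \left(K{\left(25,40 \left(-3\right) \right)} + 860\right)} = \sqrt{-18780 + \left(\left(\frac{44}{75} + \frac{25}{40 \left(-3\right)}\right) + 860\right)} = \sqrt{-18780 + \left(\left(\frac{44}{75} + \frac{25}{-120}\right) + 860\right)} = \sqrt{-18780 + \left(\left(\frac{44}{75} + 25 \left(- \frac{1}{120}\right)\right) + 860\right)} = \sqrt{-18780 + \left(\left(\frac{44}{75} - \frac{5}{24}\right) + 860\right)} = \sqrt{-18780 + \left(\frac{227}{600} + 860\right)} = \sqrt{-18780 + \frac{516227}{600}} = \sqrt{- \frac{10751773}{600}} = \frac{i \sqrt{64510638}}{60}$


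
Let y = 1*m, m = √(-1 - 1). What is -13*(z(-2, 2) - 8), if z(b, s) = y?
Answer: 104 - 13*I*√2 ≈ 104.0 - 18.385*I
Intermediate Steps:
m = I*√2 (m = √(-2) = I*√2 ≈ 1.4142*I)
y = I*√2 (y = 1*(I*√2) = I*√2 ≈ 1.4142*I)
z(b, s) = I*√2
-13*(z(-2, 2) - 8) = -13*(I*√2 - 8) = -13*(-8 + I*√2) = 104 - 13*I*√2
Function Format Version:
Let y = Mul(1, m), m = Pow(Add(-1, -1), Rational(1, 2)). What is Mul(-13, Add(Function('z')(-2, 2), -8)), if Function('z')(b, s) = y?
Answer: Add(104, Mul(-13, I, Pow(2, Rational(1, 2)))) ≈ Add(104.00, Mul(-18.385, I))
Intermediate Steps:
m = Mul(I, Pow(2, Rational(1, 2))) (m = Pow(-2, Rational(1, 2)) = Mul(I, Pow(2, Rational(1, 2))) ≈ Mul(1.4142, I))
y = Mul(I, Pow(2, Rational(1, 2))) (y = Mul(1, Mul(I, Pow(2, Rational(1, 2)))) = Mul(I, Pow(2, Rational(1, 2))) ≈ Mul(1.4142, I))
Function('z')(b, s) = Mul(I, Pow(2, Rational(1, 2)))
Mul(-13, Add(Function('z')(-2, 2), -8)) = Mul(-13, Add(Mul(I, Pow(2, Rational(1, 2))), -8)) = Mul(-13, Add(-8, Mul(I, Pow(2, Rational(1, 2))))) = Add(104, Mul(-13, I, Pow(2, Rational(1, 2))))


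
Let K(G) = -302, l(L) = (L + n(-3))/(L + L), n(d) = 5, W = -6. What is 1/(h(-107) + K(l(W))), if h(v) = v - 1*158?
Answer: -1/567 ≈ -0.0017637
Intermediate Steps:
l(L) = (5 + L)/(2*L) (l(L) = (L + 5)/(L + L) = (5 + L)/((2*L)) = (5 + L)*(1/(2*L)) = (5 + L)/(2*L))
h(v) = -158 + v (h(v) = v - 158 = -158 + v)
1/(h(-107) + K(l(W))) = 1/((-158 - 107) - 302) = 1/(-265 - 302) = 1/(-567) = -1/567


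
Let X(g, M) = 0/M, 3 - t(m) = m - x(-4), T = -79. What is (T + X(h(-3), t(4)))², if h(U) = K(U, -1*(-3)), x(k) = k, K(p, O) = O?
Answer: 6241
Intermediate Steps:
h(U) = 3 (h(U) = -1*(-3) = 3)
t(m) = -1 - m (t(m) = 3 - (m - 1*(-4)) = 3 - (m + 4) = 3 - (4 + m) = 3 + (-4 - m) = -1 - m)
X(g, M) = 0
(T + X(h(-3), t(4)))² = (-79 + 0)² = (-79)² = 6241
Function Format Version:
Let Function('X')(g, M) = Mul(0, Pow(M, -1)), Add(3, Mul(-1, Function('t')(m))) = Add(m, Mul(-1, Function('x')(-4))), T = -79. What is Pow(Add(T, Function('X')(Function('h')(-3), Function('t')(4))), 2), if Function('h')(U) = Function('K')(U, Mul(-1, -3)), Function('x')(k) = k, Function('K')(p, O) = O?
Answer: 6241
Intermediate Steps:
Function('h')(U) = 3 (Function('h')(U) = Mul(-1, -3) = 3)
Function('t')(m) = Add(-1, Mul(-1, m)) (Function('t')(m) = Add(3, Mul(-1, Add(m, Mul(-1, -4)))) = Add(3, Mul(-1, Add(m, 4))) = Add(3, Mul(-1, Add(4, m))) = Add(3, Add(-4, Mul(-1, m))) = Add(-1, Mul(-1, m)))
Function('X')(g, M) = 0
Pow(Add(T, Function('X')(Function('h')(-3), Function('t')(4))), 2) = Pow(Add(-79, 0), 2) = Pow(-79, 2) = 6241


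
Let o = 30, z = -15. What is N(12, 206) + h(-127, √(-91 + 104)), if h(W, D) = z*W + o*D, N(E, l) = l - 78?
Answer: 2033 + 30*√13 ≈ 2141.2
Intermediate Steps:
N(E, l) = -78 + l
h(W, D) = -15*W + 30*D
N(12, 206) + h(-127, √(-91 + 104)) = (-78 + 206) + (-15*(-127) + 30*√(-91 + 104)) = 128 + (1905 + 30*√13) = 2033 + 30*√13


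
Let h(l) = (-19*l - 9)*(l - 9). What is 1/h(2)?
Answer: 1/329 ≈ 0.0030395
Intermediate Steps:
h(l) = (-9 + l)*(-9 - 19*l) (h(l) = (-9 - 19*l)*(-9 + l) = (-9 + l)*(-9 - 19*l))
1/h(2) = 1/(81 - 19*2² + 162*2) = 1/(81 - 19*4 + 324) = 1/(81 - 76 + 324) = 1/329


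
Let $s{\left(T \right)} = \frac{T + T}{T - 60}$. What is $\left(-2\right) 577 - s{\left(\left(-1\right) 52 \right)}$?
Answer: $- \frac{16169}{14} \approx -1154.9$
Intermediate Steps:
$s{\left(T \right)} = \frac{2 T}{-60 + T}$
$\left(-2\right) 577 - s{\left(\left(-1\right) 52 \right)} = \left(-2\right) 577 - \frac{2 \left(\left(-1\right) 52\right)}{-60 - 52} = -1154 - 2 \left(-52\right) \frac{1}{-60 - 52} = -1154 - 2 \left(-52\right) \frac{1}{-112} = -1154 - 2 \left(-52\right) \left(- \frac{1}{112}\right) = -1154 - \frac{13}{14} = - \frac{16169}{14}$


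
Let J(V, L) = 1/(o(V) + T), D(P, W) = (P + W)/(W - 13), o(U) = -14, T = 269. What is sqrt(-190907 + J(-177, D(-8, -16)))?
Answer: 2*I*sqrt(3103431855)/255 ≈ 436.93*I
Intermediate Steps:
D(P, W) = (P + W)/(-13 + W)
J(V, L) = 1/255 (J(V, L) = 1/(-14 + 269) = 1/255)
sqrt(-190907 + J(-177, D(-8, -16))) = sqrt(-190907 + 1/255) = sqrt(-48681284/255) = 2*I*sqrt(3103431855)/255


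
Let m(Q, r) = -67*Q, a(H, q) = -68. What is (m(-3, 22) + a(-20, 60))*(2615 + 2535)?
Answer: 684950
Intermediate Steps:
(m(-3, 22) + a(-20, 60))*(2615 + 2535) = (-67*(-3) - 68)*(2615 + 2535) = (201 - 68)*5150 = 133*5150 = 684950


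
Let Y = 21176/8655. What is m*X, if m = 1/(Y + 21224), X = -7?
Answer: -60585/183714896 ≈ -0.00032978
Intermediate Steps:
Y = 21176/8655 (Y = 21176*(1/8655) = 21176/8655 ≈ 2.4467)
m = 8655/183714896 (m = 1/(21176/8655 + 21224) = 1/(183714896/8655) = 8655/183714896 ≈ 4.7111e-5)
m*X = (8655/183714896)*(-7) = -60585/183714896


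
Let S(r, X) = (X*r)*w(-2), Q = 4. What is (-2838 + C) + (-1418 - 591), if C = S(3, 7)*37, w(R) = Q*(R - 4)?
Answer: -23495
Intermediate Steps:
w(R) = -16 + 4*R (w(R) = 4*(R - 4) = 4*(-4 + R) = -16 + 4*R)
S(r, X) = -24*X*r (S(r, X) = (X*r)*(-16 + 4*(-2)) = (X*r)*(-16 - 8) = (X*r)*(-24) = -24*X*r)
C = -18648 (C = -24*7*3*37 = -504*37 = -18648)
(-2838 + C) + (-1418 - 591) = (-2838 - 18648) + (-1418 - 591) = -21486 - 2009 = -23495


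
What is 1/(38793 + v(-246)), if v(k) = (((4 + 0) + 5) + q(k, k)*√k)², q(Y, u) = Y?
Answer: I/(6*(-2474677*I + 738*√246)) ≈ -6.7347e-8 + 3.1501e-10*I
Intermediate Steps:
v(k) = (9 + k^(3/2))² (v(k) = (((4 + 0) + 5) + k*√k)² = ((4 + 5) + k^(3/2))² = (9 + k^(3/2))²)
1/(38793 + v(-246)) = 1/(38793 + (9 + (-246)^(3/2))²) = 1/(38793 + (9 - 246*I*√246)²)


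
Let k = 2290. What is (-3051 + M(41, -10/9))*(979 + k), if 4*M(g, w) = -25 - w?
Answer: -359756719/36 ≈ -9.9932e+6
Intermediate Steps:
M(g, w) = -25/4 - w/4 (M(g, w) = (-25 - w)/4 = -25/4 - w/4)
(-3051 + M(41, -10/9))*(979 + k) = (-3051 + (-25/4 - (-5)/(2*9)))*(979 + 2290) = (-3051 + (-25/4 - (-5)/(2*9)))*3269 = (-3051 + (-25/4 - ¼*(-10/9)))*3269 = (-3051 + (-25/4 + 5/18))*3269 = (-3051 - 215/36)*3269 = -110051/36*3269 = -359756719/36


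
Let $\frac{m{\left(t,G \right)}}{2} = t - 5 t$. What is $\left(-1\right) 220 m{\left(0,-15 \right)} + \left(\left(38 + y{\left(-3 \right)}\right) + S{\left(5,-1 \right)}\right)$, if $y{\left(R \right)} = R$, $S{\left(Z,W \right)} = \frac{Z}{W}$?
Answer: $30$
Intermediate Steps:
$m{\left(t,G \right)} = - 8 t$ ($m{\left(t,G \right)} = 2 \left(t - 5 t\right) = 2 \left(- 4 t\right) = - 8 t$)
$\left(-1\right) 220 m{\left(0,-15 \right)} + \left(\left(38 + y{\left(-3 \right)}\right) + S{\left(5,-1 \right)}\right) = \left(-1\right) 220 \left(\left(-8\right) 0\right) + \left(\left(38 - 3\right) + \frac{5}{-1}\right) = \left(-220\right) 0 + \left(35 + 5 \left(-1\right)\right) = 0 + \left(35 - 5\right) = 0 + 30 = 30$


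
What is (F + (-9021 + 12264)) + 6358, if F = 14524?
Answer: 24125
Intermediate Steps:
(F + (-9021 + 12264)) + 6358 = (14524 + (-9021 + 12264)) + 6358 = (14524 + 3243) + 6358 = 17767 + 6358 = 24125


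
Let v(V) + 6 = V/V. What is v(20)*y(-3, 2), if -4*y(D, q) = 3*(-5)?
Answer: -75/4 ≈ -18.750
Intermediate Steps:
y(D, q) = 15/4 (y(D, q) = -3*(-5)/4 = -¼*(-15) = 15/4)
v(V) = -5 (v(V) = -6 + V/V = -6 + 1 = -5)
v(20)*y(-3, 2) = -5*15/4 = -75/4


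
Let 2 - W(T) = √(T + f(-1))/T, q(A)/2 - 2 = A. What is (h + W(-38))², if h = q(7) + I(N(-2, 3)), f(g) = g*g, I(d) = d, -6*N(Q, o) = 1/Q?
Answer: 20965909/51984 + 241*I*√37/228 ≈ 403.31 + 6.4296*I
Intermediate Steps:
N(Q, o) = -1/(6*Q)
q(A) = 4 + 2*A
f(g) = g²
h = 217/12 (h = (4 + 2*7) - ⅙/(-2) = (4 + 14) - ⅙*(-½) = 18 + 1/12 = 217/12 ≈ 18.083)
W(T) = 2 - √(1 + T)/T (W(T) = 2 - √(T + (-1)²)/T = 2 - √(T + 1)/T = 2 - √(1 + T)/T)
(h + W(-38))² = (217/12 + (2 - 1*√(1 - 38)/(-38)))² = (217/12 + (2 - 1*(-1/38)*√(-37)))² = (217/12 + (2 - 1*(-1/38)*I*√37))² = (217/12 + (2 + I*√37/38))² = (241/12 + I*√37/38)²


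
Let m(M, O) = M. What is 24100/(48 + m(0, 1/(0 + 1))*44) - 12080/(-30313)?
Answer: 182780785/363756 ≈ 502.48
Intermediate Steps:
24100/(48 + m(0, 1/(0 + 1))*44) - 12080/(-30313) = 24100/(48 + 0*44) - 12080/(-30313) = 24100/(48 + 0) - 12080*(-1/30313) = 24100/48 + 12080/30313 = 24100*(1/48) + 12080/30313 = 6025/12 + 12080/30313 = 182780785/363756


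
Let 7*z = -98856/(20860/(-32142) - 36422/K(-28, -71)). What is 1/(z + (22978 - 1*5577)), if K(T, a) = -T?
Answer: 292815001/5098451261953 ≈ 5.7432e-5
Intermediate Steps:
z = 3177429552/292815001 (z = (-98856/(20860/(-32142) - 36422/((-1*(-28)))))/7 = (-98856/(20860*(-1/32142) - 36422/28))/7 = (-98856/(-10430/16071 - 36422*1/28))/7 = (-98856/(-10430/16071 - 18211/14))/7 = (-98856/(-292815001/224994))/7 = (-98856*(-224994/292815001))/7 = (⅐)*(22242006864/292815001) = 3177429552/292815001 ≈ 10.851)
1/(z + (22978 - 1*5577)) = 1/(3177429552/292815001 + (22978 - 1*5577)) = 1/(3177429552/292815001 + (22978 - 5577)) = 1/(3177429552/292815001 + 17401) = 1/(5098451261953/292815001) = 292815001/5098451261953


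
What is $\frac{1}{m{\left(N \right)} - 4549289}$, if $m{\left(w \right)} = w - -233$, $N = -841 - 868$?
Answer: $- \frac{1}{4550765} \approx -2.1974 \cdot 10^{-7}$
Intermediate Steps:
$N = -1709$
$m{\left(w \right)} = 233 + w$ ($m{\left(w \right)} = w + 233 = 233 + w$)
$\frac{1}{m{\left(N \right)} - 4549289} = \frac{1}{\left(233 - 1709\right) - 4549289} = \frac{1}{-1476 - 4549289} = \frac{1}{-4550765} = - \frac{1}{4550765}$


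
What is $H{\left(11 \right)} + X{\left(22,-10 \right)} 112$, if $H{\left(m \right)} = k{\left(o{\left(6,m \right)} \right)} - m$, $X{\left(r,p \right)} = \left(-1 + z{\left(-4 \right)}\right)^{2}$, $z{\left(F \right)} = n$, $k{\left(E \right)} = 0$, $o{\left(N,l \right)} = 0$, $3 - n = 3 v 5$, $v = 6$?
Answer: $867317$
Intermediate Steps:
$n = -87$ ($n = 3 - 3 \cdot 6 \cdot 5 = 3 - 18 \cdot 5 = 3 - 90 = -87$)
$z{\left(F \right)} = -87$
$X{\left(r,p \right)} = 7744$ ($X{\left(r,p \right)} = \left(-1 - 87\right)^{2} = \left(-88\right)^{2} = 7744$)
$H{\left(m \right)} = - m$ ($H{\left(m \right)} = 0 - m = - m$)
$H{\left(11 \right)} + X{\left(22,-10 \right)} 112 = \left(-1\right) 11 + 7744 \cdot 112 = -11 + 867328 = 867317$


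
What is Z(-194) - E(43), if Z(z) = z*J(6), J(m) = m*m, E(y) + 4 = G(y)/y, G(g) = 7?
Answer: -300147/43 ≈ -6980.2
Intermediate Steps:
E(y) = -4 + 7/y
J(m) = m**2
Z(z) = 36*z (Z(z) = z*6**2 = z*36 = 36*z)
Z(-194) - E(43) = 36*(-194) - (-4 + 7/43) = -6984 - (-4 + 7*(1/43)) = -6984 - (-4 + 7/43) = -6984 - 1*(-165/43) = -6984 + 165/43 = -300147/43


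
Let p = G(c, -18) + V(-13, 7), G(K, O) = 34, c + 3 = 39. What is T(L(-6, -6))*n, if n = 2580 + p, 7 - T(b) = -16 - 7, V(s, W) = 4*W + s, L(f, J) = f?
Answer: 78870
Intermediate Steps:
c = 36 (c = -3 + 39 = 36)
V(s, W) = s + 4*W
T(b) = 30 (T(b) = 7 - (-16 - 7) = 7 - 1*(-23) = 7 + 23 = 30)
p = 49 (p = 34 + (-13 + 4*7) = 34 + (-13 + 28) = 34 + 15 = 49)
n = 2629 (n = 2580 + 49 = 2629)
T(L(-6, -6))*n = 30*2629 = 78870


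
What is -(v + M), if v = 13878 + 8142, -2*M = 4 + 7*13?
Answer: -43945/2 ≈ -21973.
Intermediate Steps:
M = -95/2 (M = -(4 + 7*13)/2 = -(4 + 91)/2 = -½*95 = -95/2 ≈ -47.500)
v = 22020
-(v + M) = -(22020 - 95/2) = -1*43945/2 = -43945/2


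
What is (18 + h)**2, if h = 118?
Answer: 18496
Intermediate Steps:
(18 + h)**2 = (18 + 118)**2 = 136**2 = 18496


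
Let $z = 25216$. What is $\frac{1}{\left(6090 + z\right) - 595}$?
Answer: $\frac{1}{30711} \approx 3.2562 \cdot 10^{-5}$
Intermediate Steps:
$\frac{1}{\left(6090 + z\right) - 595} = \frac{1}{\left(6090 + 25216\right) - 595} = \frac{1}{31306 - 595} = \frac{1}{30711}$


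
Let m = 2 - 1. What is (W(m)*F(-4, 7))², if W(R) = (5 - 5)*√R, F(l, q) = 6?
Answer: 0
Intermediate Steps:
m = 1
W(R) = 0 (W(R) = 0*√R = 0)
(W(m)*F(-4, 7))² = (0*6)² = 0² = 0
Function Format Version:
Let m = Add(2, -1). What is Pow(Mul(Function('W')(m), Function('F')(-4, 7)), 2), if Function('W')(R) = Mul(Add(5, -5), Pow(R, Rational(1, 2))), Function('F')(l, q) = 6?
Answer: 0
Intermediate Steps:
m = 1
Function('W')(R) = 0 (Function('W')(R) = Mul(0, Pow(R, Rational(1, 2))) = 0)
Pow(Mul(Function('W')(m), Function('F')(-4, 7)), 2) = Pow(Mul(0, 6), 2) = Pow(0, 2) = 0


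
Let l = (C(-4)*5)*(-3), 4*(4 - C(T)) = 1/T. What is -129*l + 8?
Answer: 125903/16 ≈ 7868.9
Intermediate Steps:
C(T) = 4 - 1/(4*T)
l = -975/16 (l = ((4 - ¼/(-4))*5)*(-3) = ((4 - ¼*(-¼))*5)*(-3) = ((4 + 1/16)*5)*(-3) = ((65/16)*5)*(-3) = (325/16)*(-3) = -975/16 ≈ -60.938)
-129*l + 8 = -129*(-975/16) + 8 = 125775/16 + 8 = 125903/16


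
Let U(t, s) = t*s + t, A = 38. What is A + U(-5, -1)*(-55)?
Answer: 38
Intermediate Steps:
U(t, s) = t + s*t (U(t, s) = s*t + t = t + s*t)
A + U(-5, -1)*(-55) = 38 - 5*(1 - 1)*(-55) = 38 - 5*0*(-55) = 38 + 0*(-55) = 38 + 0 = 38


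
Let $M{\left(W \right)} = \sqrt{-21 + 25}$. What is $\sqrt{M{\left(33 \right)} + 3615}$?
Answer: $\sqrt{3617} \approx 60.141$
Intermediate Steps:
$M{\left(W \right)} = 2$ ($M{\left(W \right)} = \sqrt{4} = 2$)
$\sqrt{M{\left(33 \right)} + 3615} = \sqrt{2 + 3615} = \sqrt{3617}$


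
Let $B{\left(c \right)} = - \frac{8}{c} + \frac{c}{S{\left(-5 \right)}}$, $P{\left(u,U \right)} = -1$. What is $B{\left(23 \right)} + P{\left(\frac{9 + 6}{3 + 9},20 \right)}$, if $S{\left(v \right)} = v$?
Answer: $- \frac{684}{115} \approx -5.9478$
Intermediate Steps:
$B{\left(c \right)} = - \frac{8}{c} - \frac{c}{5}$ ($B{\left(c \right)} = - \frac{8}{c} + \frac{c}{-5} = - \frac{8}{c} + c \left(- \frac{1}{5}\right) = - \frac{8}{c} - \frac{c}{5}$)
$B{\left(23 \right)} + P{\left(\frac{9 + 6}{3 + 9},20 \right)} = \left(- \frac{8}{23} - \frac{23}{5}\right) - 1 = - \frac{569}{115} - 1 = - \frac{684}{115}$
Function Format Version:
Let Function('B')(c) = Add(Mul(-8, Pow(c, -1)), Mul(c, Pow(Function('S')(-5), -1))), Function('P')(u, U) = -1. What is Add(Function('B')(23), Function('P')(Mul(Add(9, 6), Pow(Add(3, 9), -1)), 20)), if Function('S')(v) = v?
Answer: Rational(-684, 115) ≈ -5.9478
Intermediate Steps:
Function('B')(c) = Add(Mul(-8, Pow(c, -1)), Mul(Rational(-1, 5), c)) (Function('B')(c) = Add(Mul(-8, Pow(c, -1)), Mul(c, Pow(-5, -1))) = Add(Mul(-8, Pow(c, -1)), Mul(c, Rational(-1, 5))) = Add(Mul(-8, Pow(c, -1)), Mul(Rational(-1, 5), c)))
Add(Function('B')(23), Function('P')(Mul(Add(9, 6), Pow(Add(3, 9), -1)), 20)) = Add(Add(Mul(-8, Pow(23, -1)), Mul(Rational(-1, 5), 23)), -1) = Add(Add(Mul(-8, Rational(1, 23)), Rational(-23, 5)), -1) = Add(Add(Rational(-8, 23), Rational(-23, 5)), -1) = Add(Rational(-569, 115), -1) = Rational(-684, 115)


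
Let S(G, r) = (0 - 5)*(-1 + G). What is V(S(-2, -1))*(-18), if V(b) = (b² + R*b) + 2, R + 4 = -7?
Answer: -1116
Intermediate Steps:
R = -11 (R = -4 - 7 = -11)
S(G, r) = 5 - 5*G (S(G, r) = -5*(-1 + G) = 5 - 5*G)
V(b) = 2 + b² - 11*b (V(b) = (b² - 11*b) + 2 = 2 + b² - 11*b)
V(S(-2, -1))*(-18) = (2 + (5 - 5*(-2))² - 11*(5 - 5*(-2)))*(-18) = (2 + (5 + 10)² - 11*(5 + 10))*(-18) = (2 + 15² - 11*15)*(-18) = (2 + 225 - 165)*(-18) = 62*(-18) = -1116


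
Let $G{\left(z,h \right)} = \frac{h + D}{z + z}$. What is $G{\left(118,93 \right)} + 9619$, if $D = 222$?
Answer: $\frac{2270399}{236} \approx 9620.3$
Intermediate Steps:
$G{\left(z,h \right)} = \frac{222 + h}{2 z}$ ($G{\left(z,h \right)} = \frac{h + 222}{z + z} = \frac{222 + h}{2 z}$)
$G{\left(118,93 \right)} + 9619 = \frac{222 + 93}{2 \cdot 118} + 9619 = \frac{1}{2} \cdot \frac{1}{118} \cdot 315 + 9619 = \frac{315}{236} + 9619 = \frac{2270399}{236}$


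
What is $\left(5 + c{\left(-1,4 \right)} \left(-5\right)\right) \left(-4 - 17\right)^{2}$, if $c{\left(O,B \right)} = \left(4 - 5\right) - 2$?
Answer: $8820$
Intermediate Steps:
$c{\left(O,B \right)} = -3$ ($c{\left(O,B \right)} = -1 - 2 = -3$)
$\left(5 + c{\left(-1,4 \right)} \left(-5\right)\right) \left(-4 - 17\right)^{2} = \left(5 - -15\right) \left(-4 - 17\right)^{2} = \left(5 + 15\right) \left(-21\right)^{2} = 20 \cdot 441 = 8820$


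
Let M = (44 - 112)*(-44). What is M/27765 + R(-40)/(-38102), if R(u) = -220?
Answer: 60054742/528951015 ≈ 0.11354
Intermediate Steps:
M = 2992 (M = -68*(-44) = 2992)
M/27765 + R(-40)/(-38102) = 2992/27765 - 220/(-38102) = 2992*(1/27765) - 220*(-1/38102) = 2992/27765 + 110/19051 = 60054742/528951015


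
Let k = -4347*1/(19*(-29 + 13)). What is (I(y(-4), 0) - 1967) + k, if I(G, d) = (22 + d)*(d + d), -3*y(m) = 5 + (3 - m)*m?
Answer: -593621/304 ≈ -1952.7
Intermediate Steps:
y(m) = -5/3 - m*(3 - m)/3 (y(m) = -(5 + (3 - m)*m)/3 = -(5 + m*(3 - m))/3 = -5/3 - m*(3 - m)/3)
I(G, d) = 2*d*(22 + d) (I(G, d) = (22 + d)*(2*d) = 2*d*(22 + d))
k = 4347/304 (k = -4347/((-16*19)) = -4347/(-304) = -4347*(-1/304) = 4347/304 ≈ 14.299)
(I(y(-4), 0) - 1967) + k = (2*0*(22 + 0) - 1967) + 4347/304 = (2*0*22 - 1967) + 4347/304 = (0 - 1967) + 4347/304 = -1967 + 4347/304 = -593621/304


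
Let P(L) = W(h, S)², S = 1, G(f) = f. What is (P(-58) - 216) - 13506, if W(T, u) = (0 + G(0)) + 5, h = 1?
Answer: -13697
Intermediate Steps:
W(T, u) = 5 (W(T, u) = (0 + 0) + 5 = 0 + 5 = 5)
P(L) = 25 (P(L) = 5² = 25)
(P(-58) - 216) - 13506 = (25 - 216) - 13506 = -191 - 13506 = -13697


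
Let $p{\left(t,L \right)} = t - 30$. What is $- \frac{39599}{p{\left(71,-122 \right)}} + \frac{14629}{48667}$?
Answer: $- \frac{46989384}{48667} \approx -965.53$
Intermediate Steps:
$p{\left(t,L \right)} = -30 + t$ ($p{\left(t,L \right)} = t - 30 = -30 + t$)
$- \frac{39599}{p{\left(71,-122 \right)}} + \frac{14629}{48667} = - \frac{39599}{-30 + 71} + \frac{14629}{48667} = - \frac{39599}{41} + 14629 \cdot \frac{1}{48667} = \left(-39599\right) \frac{1}{41} + \frac{14629}{48667} = - \frac{39599}{41} + \frac{14629}{48667} = - \frac{46989384}{48667}$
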